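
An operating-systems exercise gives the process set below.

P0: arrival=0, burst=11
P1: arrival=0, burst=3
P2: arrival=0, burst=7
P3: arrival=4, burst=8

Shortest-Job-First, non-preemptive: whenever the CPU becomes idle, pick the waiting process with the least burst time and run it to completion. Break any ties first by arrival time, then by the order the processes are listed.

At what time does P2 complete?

10

Gantt: | P1 0-3 | P2 3-10 | P3 10-18 | P0 18-29 |
Completion: P0=29  P1=3  P2=10  P3=18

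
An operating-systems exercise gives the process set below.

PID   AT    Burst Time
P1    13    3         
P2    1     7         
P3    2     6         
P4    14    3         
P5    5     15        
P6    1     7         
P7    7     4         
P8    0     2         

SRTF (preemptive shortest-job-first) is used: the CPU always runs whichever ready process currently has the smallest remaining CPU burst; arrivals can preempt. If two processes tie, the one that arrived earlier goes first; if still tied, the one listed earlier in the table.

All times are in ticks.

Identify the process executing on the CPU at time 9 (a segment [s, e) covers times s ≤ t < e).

Timeline: | P8 0-2 | P3 2-8 | P7 8-12 | P2 12-13 | P1 13-16 | P4 16-19 | P2 19-25 | P6 25-32 | P5 32-47 |
Completion: P1=16  P2=25  P3=8  P4=19  P5=47  P6=32  P7=12  P8=2

P7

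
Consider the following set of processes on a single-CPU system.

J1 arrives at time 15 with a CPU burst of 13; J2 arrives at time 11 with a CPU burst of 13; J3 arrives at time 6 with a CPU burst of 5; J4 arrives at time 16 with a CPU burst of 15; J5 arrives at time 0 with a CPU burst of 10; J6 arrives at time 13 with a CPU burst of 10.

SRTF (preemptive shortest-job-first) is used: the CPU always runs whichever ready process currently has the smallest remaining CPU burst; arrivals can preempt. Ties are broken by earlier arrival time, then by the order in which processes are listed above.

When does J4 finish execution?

Timeline: | J5 0-10 | J3 10-15 | J6 15-25 | J2 25-38 | J1 38-51 | J4 51-66 |
Completion: J1=51  J2=38  J3=15  J4=66  J5=10  J6=25

66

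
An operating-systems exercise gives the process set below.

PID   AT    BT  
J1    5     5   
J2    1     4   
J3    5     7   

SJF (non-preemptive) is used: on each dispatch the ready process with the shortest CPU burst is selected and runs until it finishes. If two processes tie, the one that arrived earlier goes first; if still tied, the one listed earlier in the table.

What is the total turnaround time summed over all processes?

Schedule: | idle 0-1 | J2 1-5 | J1 5-10 | J3 10-17 |
Completion: J1=10  J2=5  J3=17
Turnaround (C−A): J1=5  J2=4  J3=12
Turnaround = completion − arrival: J1=5, J2=4, J3=12
Total turnaround = 5 + 4 + 12 = 21

21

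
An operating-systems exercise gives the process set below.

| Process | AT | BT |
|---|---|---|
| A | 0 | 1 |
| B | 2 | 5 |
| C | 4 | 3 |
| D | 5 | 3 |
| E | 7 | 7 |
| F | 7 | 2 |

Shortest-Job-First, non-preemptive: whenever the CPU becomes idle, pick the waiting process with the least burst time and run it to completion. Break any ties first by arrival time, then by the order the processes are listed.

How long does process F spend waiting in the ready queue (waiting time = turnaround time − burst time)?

0

Gantt: | A 0-1 | idle 1-2 | B 2-7 | F 7-9 | C 9-12 | D 12-15 | E 15-22 |
Completion: A=1  B=7  C=12  D=15  E=22  F=9
Turnaround (C−A): A=1  B=5  C=8  D=10  E=15  F=2
Waiting(F) = turnaround − burst = 2 − 2 = 0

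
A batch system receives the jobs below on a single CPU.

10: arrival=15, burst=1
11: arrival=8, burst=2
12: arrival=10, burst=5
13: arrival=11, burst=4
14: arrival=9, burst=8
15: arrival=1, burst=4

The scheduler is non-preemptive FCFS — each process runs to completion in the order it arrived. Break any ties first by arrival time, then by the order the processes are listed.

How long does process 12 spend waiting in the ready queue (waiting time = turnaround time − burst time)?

Timeline: | idle 0-1 | 15 1-5 | idle 5-8 | 11 8-10 | 14 10-18 | 12 18-23 | 13 23-27 | 10 27-28 |
Completion: 10=28  11=10  12=23  13=27  14=18  15=5
Waiting(12) = turnaround − burst = 13 − 5 = 8

8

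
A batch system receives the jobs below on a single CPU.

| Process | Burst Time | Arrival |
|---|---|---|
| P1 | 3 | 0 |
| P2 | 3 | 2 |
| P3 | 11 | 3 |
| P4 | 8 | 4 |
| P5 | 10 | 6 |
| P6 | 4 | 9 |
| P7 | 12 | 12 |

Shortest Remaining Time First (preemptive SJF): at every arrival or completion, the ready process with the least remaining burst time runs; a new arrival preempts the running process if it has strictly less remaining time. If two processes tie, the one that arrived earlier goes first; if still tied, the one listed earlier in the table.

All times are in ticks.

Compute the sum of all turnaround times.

Timeline: | P1 0-3 | P2 3-6 | P4 6-9 | P6 9-13 | P4 13-18 | P5 18-28 | P3 28-39 | P7 39-51 |
Completion: P1=3  P2=6  P3=39  P4=18  P5=28  P6=13  P7=51
Turnaround (C−A): P1=3  P2=4  P3=36  P4=14  P5=22  P6=4  P7=39
Turnaround = completion − arrival: P1=3, P2=4, P3=36, P4=14, P5=22, P6=4, P7=39
Total turnaround = 3 + 4 + 36 + 14 + 22 + 4 + 39 = 122

122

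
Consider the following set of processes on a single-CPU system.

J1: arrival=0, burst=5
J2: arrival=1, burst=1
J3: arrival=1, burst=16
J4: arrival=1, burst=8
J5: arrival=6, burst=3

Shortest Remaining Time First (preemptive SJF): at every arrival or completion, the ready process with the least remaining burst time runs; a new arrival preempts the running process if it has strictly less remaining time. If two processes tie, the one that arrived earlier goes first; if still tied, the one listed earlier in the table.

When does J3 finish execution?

33

Schedule: | J1 0-1 | J2 1-2 | J1 2-6 | J5 6-9 | J4 9-17 | J3 17-33 |
Completion: J1=6  J2=2  J3=33  J4=17  J5=9
Turnaround (C−A): J1=6  J2=1  J3=32  J4=16  J5=3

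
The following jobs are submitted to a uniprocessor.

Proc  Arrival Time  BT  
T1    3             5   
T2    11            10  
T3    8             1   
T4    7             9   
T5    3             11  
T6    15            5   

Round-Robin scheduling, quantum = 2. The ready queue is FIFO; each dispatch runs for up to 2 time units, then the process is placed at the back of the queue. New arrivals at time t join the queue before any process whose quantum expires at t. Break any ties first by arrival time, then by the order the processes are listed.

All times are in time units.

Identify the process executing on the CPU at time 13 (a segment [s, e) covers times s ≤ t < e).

T3

Schedule: | idle 0-3 | T1 3-5 | T5 5-7 | T1 7-9 | T4 9-11 | T5 11-13 | T3 13-14 | T1 14-15 | T2 15-17 | T4 17-19 | T5 19-21 | T6 21-23 | T2 23-25 | T4 25-27 | T5 27-29 | T6 29-31 | T2 31-33 | T4 33-35 | T5 35-37 | T6 37-38 | T2 38-40 | T4 40-41 | T5 41-42 | T2 42-44 |
Completion: T1=15  T2=44  T3=14  T4=41  T5=42  T6=38
Turnaround (C−A): T1=12  T2=33  T3=6  T4=34  T5=39  T6=23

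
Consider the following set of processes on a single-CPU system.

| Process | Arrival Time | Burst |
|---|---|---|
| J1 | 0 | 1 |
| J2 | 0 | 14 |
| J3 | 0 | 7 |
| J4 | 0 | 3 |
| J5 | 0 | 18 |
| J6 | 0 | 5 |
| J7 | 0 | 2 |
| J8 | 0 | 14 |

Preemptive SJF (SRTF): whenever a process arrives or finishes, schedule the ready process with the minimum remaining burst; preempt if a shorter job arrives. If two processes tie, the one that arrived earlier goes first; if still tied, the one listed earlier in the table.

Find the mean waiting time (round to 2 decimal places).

Timeline: | J1 0-1 | J7 1-3 | J4 3-6 | J6 6-11 | J3 11-18 | J2 18-32 | J8 32-46 | J5 46-64 |
Completion: J1=1  J2=32  J3=18  J4=6  J5=64  J6=11  J7=3  J8=46
Turnaround (C−A): J1=1  J2=32  J3=18  J4=6  J5=64  J6=11  J7=3  J8=46
Waiting times: J1=0, J2=18, J3=11, J4=3, J5=46, J6=6, J7=1, J8=32
Average waiting = (0+18+11+3+46+6+1+32) / 8 = 117/8 = 14.63

14.63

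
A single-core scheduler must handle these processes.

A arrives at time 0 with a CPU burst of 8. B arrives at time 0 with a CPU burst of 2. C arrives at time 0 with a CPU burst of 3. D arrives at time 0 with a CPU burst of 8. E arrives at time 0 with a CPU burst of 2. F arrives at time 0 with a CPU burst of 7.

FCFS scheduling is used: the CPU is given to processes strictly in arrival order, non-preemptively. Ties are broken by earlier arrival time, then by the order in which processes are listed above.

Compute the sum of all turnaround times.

105

Gantt: | A 0-8 | B 8-10 | C 10-13 | D 13-21 | E 21-23 | F 23-30 |
Completion: A=8  B=10  C=13  D=21  E=23  F=30
Turnaround = completion − arrival: A=8, B=10, C=13, D=21, E=23, F=30
Total turnaround = 8 + 10 + 13 + 21 + 23 + 30 = 105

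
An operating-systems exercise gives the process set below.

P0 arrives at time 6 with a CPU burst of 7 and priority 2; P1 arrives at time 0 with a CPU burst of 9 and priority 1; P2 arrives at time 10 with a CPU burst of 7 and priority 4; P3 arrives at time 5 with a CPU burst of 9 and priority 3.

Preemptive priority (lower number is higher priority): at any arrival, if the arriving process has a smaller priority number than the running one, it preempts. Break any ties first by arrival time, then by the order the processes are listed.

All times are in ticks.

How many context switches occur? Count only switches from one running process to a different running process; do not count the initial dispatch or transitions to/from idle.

3

Schedule: | P1 0-9 | P0 9-16 | P3 16-25 | P2 25-32 |
Completion: P0=16  P1=9  P2=32  P3=25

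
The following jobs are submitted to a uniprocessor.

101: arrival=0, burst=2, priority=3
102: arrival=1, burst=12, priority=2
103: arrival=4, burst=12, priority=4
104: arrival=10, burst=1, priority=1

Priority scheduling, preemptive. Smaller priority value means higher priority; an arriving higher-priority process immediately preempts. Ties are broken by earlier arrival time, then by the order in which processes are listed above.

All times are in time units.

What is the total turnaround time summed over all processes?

Timeline: | 101 0-1 | 102 1-10 | 104 10-11 | 102 11-14 | 101 14-15 | 103 15-27 |
Completion: 101=15  102=14  103=27  104=11
Turnaround (C−A): 101=15  102=13  103=23  104=1
Turnaround = completion − arrival: 101=15, 102=13, 103=23, 104=1
Total turnaround = 15 + 13 + 23 + 1 = 52

52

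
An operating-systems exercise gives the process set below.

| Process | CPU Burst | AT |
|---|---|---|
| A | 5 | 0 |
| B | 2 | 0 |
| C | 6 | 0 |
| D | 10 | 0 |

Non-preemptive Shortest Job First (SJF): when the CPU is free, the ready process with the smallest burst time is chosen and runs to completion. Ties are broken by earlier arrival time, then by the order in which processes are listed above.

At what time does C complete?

Timeline: | B 0-2 | A 2-7 | C 7-13 | D 13-23 |
Completion: A=7  B=2  C=13  D=23
Turnaround (C−A): A=7  B=2  C=13  D=23

13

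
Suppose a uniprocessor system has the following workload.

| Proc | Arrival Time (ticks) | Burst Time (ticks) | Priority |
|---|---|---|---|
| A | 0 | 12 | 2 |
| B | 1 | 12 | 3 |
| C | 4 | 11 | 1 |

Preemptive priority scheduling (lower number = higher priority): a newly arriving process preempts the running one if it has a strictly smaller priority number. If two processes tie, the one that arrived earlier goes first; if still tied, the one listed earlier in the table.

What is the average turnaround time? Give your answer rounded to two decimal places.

22.67

Schedule: | A 0-4 | C 4-15 | A 15-23 | B 23-35 |
Completion: A=23  B=35  C=15
Turnaround times: A=23, B=34, C=11
Average turnaround = (23+34+11) / 3 = 68/3 = 22.67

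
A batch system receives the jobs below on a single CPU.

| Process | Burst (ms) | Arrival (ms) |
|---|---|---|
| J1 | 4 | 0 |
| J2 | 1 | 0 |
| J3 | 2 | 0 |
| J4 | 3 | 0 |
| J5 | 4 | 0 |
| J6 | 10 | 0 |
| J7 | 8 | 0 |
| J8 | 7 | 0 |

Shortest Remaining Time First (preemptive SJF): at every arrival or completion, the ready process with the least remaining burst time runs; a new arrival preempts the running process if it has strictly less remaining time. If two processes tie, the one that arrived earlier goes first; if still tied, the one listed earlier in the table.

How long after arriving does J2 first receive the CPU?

0

Timeline: | J2 0-1 | J3 1-3 | J4 3-6 | J1 6-10 | J5 10-14 | J8 14-21 | J7 21-29 | J6 29-39 |
Completion: J1=10  J2=1  J3=3  J4=6  J5=14  J6=39  J7=29  J8=21
Turnaround (C−A): J1=10  J2=1  J3=3  J4=6  J5=14  J6=39  J7=29  J8=21
Response(J2) = first start − arrival = 0 − 0 = 0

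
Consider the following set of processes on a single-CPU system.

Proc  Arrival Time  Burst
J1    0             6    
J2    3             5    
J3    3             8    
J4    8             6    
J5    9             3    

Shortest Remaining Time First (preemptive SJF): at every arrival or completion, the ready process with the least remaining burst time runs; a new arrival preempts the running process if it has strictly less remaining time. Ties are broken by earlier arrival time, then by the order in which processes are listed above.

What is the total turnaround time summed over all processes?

Gantt: | J1 0-6 | J2 6-11 | J5 11-14 | J4 14-20 | J3 20-28 |
Completion: J1=6  J2=11  J3=28  J4=20  J5=14
Turnaround = completion − arrival: J1=6, J2=8, J3=25, J4=12, J5=5
Total turnaround = 6 + 8 + 25 + 12 + 5 = 56

56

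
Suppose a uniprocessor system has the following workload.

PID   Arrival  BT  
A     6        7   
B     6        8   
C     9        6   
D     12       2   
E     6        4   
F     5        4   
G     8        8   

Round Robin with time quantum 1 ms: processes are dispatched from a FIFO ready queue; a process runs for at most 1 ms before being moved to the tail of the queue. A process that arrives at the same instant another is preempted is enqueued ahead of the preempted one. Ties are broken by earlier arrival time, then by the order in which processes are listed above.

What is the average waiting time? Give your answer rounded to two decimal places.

21.71

Timeline: | idle 0-5 | F 5-6 | A 6-7 | B 7-8 | E 8-9 | F 9-10 | A 10-11 | G 11-12 | B 12-13 | C 13-14 | E 14-15 | F 15-16 | A 16-17 | D 17-18 | G 18-19 | B 19-20 | C 20-21 | E 21-22 | F 22-23 | A 23-24 | D 24-25 | G 25-26 | B 26-27 | C 27-28 | E 28-29 | A 29-30 | G 30-31 | B 31-32 | C 32-33 | A 33-34 | G 34-35 | B 35-36 | C 36-37 | A 37-38 | G 38-39 | B 39-40 | C 40-41 | G 41-42 | B 42-43 | G 43-44 |
Completion: A=38  B=43  C=41  D=25  E=29  F=23  G=44
Waiting times: A=25, B=29, C=26, D=11, E=19, F=14, G=28
Average waiting = (25+29+26+11+19+14+28) / 7 = 152/7 = 21.71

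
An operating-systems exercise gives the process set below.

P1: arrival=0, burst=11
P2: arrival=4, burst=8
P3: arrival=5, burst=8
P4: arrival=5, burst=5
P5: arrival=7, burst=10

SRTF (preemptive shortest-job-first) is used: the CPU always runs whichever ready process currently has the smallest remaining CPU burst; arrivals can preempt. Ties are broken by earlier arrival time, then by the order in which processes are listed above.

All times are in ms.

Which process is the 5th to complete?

Gantt: | P1 0-5 | P4 5-10 | P1 10-16 | P2 16-24 | P3 24-32 | P5 32-42 |
Completion: P1=16  P2=24  P3=32  P4=10  P5=42
Finish order: P4 → P1 → P2 → P3 → P5

P5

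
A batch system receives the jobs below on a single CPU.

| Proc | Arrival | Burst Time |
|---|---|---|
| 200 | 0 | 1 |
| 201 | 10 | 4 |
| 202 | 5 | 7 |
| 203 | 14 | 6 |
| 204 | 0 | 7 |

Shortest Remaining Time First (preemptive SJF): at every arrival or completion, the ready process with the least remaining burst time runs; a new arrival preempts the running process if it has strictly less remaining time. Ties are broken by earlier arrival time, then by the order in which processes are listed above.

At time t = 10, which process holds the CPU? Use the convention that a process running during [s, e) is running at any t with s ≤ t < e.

201

Schedule: | 200 0-1 | 204 1-8 | 202 8-10 | 201 10-14 | 202 14-19 | 203 19-25 |
Completion: 200=1  201=14  202=19  203=25  204=8
Turnaround (C−A): 200=1  201=4  202=14  203=11  204=8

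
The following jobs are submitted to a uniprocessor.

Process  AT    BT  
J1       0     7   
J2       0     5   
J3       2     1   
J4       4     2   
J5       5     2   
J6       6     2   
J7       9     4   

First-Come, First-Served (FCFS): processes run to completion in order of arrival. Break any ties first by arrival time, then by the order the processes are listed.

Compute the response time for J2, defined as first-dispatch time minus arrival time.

Schedule: | J1 0-7 | J2 7-12 | J3 12-13 | J4 13-15 | J5 15-17 | J6 17-19 | J7 19-23 |
Completion: J1=7  J2=12  J3=13  J4=15  J5=17  J6=19  J7=23
Response(J2) = first start − arrival = 7 − 0 = 7

7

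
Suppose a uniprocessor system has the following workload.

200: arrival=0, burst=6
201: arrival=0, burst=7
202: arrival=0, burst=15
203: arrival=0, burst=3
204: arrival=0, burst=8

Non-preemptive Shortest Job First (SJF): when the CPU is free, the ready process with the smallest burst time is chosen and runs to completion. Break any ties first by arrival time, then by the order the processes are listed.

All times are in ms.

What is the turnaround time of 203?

3

Timeline: | 203 0-3 | 200 3-9 | 201 9-16 | 204 16-24 | 202 24-39 |
Completion: 200=9  201=16  202=39  203=3  204=24
Turnaround(203) = completion − arrival = 3 − 0 = 3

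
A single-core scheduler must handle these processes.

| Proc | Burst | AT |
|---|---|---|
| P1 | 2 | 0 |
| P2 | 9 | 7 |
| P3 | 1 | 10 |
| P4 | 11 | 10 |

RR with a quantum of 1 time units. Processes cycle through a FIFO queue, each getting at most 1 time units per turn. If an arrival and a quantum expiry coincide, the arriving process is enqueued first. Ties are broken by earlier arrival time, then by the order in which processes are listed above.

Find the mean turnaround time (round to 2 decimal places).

Schedule: | P1 0-2 | idle 2-7 | P2 7-10 | P3 10-11 | P4 11-12 | P2 12-13 | P4 13-14 | P2 14-15 | P4 15-16 | P2 16-17 | P4 17-18 | P2 18-19 | P4 19-20 | P2 20-21 | P4 21-22 | P2 22-23 | P4 23-28 |
Completion: P1=2  P2=23  P3=11  P4=28
Turnaround times: P1=2, P2=16, P3=1, P4=18
Average turnaround = (2+16+1+18) / 4 = 37/4 = 9.25

9.25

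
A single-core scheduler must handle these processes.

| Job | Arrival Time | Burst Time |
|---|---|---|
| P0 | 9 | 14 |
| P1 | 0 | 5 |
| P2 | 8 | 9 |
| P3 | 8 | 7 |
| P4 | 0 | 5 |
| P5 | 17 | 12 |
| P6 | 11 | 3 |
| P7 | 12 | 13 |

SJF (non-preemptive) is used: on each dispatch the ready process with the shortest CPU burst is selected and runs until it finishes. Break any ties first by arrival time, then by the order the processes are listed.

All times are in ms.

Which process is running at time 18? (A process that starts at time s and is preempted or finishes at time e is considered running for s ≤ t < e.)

Timeline: | P1 0-5 | P4 5-10 | P3 10-17 | P6 17-20 | P2 20-29 | P5 29-41 | P7 41-54 | P0 54-68 |
Completion: P0=68  P1=5  P2=29  P3=17  P4=10  P5=41  P6=20  P7=54

P6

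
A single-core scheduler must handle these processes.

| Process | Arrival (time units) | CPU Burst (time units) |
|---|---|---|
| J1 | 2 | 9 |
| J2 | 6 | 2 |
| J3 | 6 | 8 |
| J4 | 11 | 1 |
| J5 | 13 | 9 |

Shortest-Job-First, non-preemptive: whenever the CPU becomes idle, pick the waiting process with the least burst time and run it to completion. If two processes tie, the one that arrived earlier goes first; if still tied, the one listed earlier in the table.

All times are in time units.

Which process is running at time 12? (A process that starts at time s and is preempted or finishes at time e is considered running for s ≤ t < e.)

Timeline: | idle 0-2 | J1 2-11 | J4 11-12 | J2 12-14 | J3 14-22 | J5 22-31 |
Completion: J1=11  J2=14  J3=22  J4=12  J5=31

J2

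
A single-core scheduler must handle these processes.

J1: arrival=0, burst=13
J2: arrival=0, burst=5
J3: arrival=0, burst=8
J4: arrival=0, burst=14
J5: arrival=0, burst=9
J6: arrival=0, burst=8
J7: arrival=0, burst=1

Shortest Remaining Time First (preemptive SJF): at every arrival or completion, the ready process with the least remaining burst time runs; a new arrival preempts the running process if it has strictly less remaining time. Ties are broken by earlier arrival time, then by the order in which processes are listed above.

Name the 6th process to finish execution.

J1

Schedule: | J7 0-1 | J2 1-6 | J3 6-14 | J6 14-22 | J5 22-31 | J1 31-44 | J4 44-58 |
Completion: J1=44  J2=6  J3=14  J4=58  J5=31  J6=22  J7=1
Finish order: J7 → J2 → J3 → J6 → J5 → J1 → J4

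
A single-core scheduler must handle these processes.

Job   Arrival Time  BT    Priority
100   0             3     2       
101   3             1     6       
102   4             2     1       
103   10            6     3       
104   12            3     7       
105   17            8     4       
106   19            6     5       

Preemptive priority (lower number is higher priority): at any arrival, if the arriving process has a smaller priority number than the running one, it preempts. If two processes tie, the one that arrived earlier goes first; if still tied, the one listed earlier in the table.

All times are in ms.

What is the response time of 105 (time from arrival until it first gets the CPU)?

Gantt: | 100 0-3 | 101 3-4 | 102 4-6 | idle 6-10 | 103 10-16 | 104 16-17 | 105 17-25 | 106 25-31 | 104 31-33 |
Completion: 100=3  101=4  102=6  103=16  104=33  105=25  106=31
Turnaround (C−A): 100=3  101=1  102=2  103=6  104=21  105=8  106=12
Response(105) = first start − arrival = 17 − 17 = 0

0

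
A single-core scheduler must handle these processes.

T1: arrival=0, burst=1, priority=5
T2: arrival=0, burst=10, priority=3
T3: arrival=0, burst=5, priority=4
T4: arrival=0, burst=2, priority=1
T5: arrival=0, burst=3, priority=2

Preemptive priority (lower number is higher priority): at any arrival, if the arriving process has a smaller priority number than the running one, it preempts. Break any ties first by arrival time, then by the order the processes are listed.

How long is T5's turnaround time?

5

Gantt: | T4 0-2 | T5 2-5 | T2 5-15 | T3 15-20 | T1 20-21 |
Completion: T1=21  T2=15  T3=20  T4=2  T5=5
Turnaround(T5) = completion − arrival = 5 − 0 = 5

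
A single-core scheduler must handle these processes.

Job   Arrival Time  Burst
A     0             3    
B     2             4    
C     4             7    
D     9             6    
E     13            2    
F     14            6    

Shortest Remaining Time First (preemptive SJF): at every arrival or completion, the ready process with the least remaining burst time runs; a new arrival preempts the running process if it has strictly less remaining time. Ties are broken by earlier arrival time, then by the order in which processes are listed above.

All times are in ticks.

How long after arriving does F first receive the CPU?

8

Schedule: | A 0-3 | B 3-7 | C 7-14 | E 14-16 | D 16-22 | F 22-28 |
Completion: A=3  B=7  C=14  D=22  E=16  F=28
Turnaround (C−A): A=3  B=5  C=10  D=13  E=3  F=14
Response(F) = first start − arrival = 22 − 14 = 8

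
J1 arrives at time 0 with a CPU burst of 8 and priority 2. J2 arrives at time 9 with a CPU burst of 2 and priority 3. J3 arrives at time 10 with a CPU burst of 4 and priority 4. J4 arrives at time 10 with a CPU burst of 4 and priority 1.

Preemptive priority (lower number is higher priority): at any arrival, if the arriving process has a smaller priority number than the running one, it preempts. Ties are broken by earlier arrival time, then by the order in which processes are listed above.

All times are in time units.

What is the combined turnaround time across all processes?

Gantt: | J1 0-8 | idle 8-9 | J2 9-10 | J4 10-14 | J2 14-15 | J3 15-19 |
Completion: J1=8  J2=15  J3=19  J4=14
Turnaround = completion − arrival: J1=8, J2=6, J3=9, J4=4
Total turnaround = 8 + 6 + 9 + 4 = 27

27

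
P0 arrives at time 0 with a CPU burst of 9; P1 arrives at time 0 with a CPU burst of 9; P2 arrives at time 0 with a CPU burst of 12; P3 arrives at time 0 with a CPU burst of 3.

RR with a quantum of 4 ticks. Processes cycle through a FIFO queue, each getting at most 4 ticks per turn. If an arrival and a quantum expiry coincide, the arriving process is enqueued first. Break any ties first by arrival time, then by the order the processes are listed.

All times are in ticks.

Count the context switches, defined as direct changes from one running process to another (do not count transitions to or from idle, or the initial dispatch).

Schedule: | P0 0-4 | P1 4-8 | P2 8-12 | P3 12-15 | P0 15-19 | P1 19-23 | P2 23-27 | P0 27-28 | P1 28-29 | P2 29-33 |
Completion: P0=28  P1=29  P2=33  P3=15

9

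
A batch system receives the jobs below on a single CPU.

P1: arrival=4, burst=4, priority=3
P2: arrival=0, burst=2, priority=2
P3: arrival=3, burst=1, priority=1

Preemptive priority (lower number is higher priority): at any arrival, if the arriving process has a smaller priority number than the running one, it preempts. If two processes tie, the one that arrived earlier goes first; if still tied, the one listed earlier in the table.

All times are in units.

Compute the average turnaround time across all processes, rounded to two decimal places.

2.33

Schedule: | P2 0-2 | idle 2-3 | P3 3-4 | P1 4-8 |
Completion: P1=8  P2=2  P3=4
Turnaround times: P1=4, P2=2, P3=1
Average turnaround = (4+2+1) / 3 = 7/3 = 2.33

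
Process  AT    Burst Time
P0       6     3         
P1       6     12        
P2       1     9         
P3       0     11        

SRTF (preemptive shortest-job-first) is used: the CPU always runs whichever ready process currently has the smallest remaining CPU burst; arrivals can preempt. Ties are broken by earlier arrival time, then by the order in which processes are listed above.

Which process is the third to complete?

Gantt: | P3 0-1 | P2 1-6 | P0 6-9 | P2 9-13 | P3 13-23 | P1 23-35 |
Completion: P0=9  P1=35  P2=13  P3=23
Turnaround (C−A): P0=3  P1=29  P2=12  P3=23
Finish order: P0 → P2 → P3 → P1

P3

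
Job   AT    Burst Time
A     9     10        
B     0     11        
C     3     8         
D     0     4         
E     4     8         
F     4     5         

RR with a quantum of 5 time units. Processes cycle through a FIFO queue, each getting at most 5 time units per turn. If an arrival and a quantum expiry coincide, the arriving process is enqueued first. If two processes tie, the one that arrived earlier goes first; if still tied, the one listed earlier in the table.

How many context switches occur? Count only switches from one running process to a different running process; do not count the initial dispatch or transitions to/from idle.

10

Schedule: | B 0-5 | D 5-9 | C 9-14 | E 14-19 | F 19-24 | B 24-29 | A 29-34 | C 34-37 | E 37-40 | B 40-41 | A 41-46 |
Completion: A=46  B=41  C=37  D=9  E=40  F=24
Turnaround (C−A): A=37  B=41  C=34  D=9  E=36  F=20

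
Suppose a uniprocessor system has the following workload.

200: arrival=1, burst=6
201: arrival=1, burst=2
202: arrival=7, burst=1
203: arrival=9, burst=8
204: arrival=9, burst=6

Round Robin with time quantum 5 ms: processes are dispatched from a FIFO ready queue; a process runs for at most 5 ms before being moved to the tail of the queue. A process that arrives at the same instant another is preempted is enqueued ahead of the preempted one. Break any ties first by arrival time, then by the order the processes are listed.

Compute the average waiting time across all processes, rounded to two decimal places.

4.80

Schedule: | idle 0-1 | 200 1-6 | 201 6-8 | 200 8-9 | 202 9-10 | 203 10-15 | 204 15-20 | 203 20-23 | 204 23-24 |
Completion: 200=9  201=8  202=10  203=23  204=24
Turnaround (C−A): 200=8  201=7  202=3  203=14  204=15
Waiting times: 200=2, 201=5, 202=2, 203=6, 204=9
Average waiting = (2+5+2+6+9) / 5 = 24/5 = 4.80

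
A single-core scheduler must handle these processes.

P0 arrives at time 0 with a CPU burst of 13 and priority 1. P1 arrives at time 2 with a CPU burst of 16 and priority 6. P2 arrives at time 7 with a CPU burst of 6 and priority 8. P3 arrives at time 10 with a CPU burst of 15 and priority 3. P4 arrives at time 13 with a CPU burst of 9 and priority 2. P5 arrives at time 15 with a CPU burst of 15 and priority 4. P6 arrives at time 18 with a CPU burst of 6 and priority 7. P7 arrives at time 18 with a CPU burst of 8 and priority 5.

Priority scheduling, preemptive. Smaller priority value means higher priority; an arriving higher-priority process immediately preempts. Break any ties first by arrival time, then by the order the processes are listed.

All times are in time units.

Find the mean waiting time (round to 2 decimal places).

Schedule: | P0 0-13 | P4 13-22 | P3 22-37 | P5 37-52 | P7 52-60 | P1 60-76 | P6 76-82 | P2 82-88 |
Completion: P0=13  P1=76  P2=88  P3=37  P4=22  P5=52  P6=82  P7=60
Waiting times: P0=0, P1=58, P2=75, P3=12, P4=0, P5=22, P6=58, P7=34
Average waiting = (0+58+75+12+0+22+58+34) / 8 = 259/8 = 32.38

32.38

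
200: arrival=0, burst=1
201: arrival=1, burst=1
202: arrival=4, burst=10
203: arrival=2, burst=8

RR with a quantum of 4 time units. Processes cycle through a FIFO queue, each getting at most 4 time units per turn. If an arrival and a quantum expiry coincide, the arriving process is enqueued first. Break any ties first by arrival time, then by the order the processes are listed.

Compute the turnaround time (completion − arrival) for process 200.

Gantt: | 200 0-1 | 201 1-2 | 203 2-6 | 202 6-10 | 203 10-14 | 202 14-20 |
Completion: 200=1  201=2  202=20  203=14
Turnaround (C−A): 200=1  201=1  202=16  203=12
Turnaround(200) = completion − arrival = 1 − 0 = 1

1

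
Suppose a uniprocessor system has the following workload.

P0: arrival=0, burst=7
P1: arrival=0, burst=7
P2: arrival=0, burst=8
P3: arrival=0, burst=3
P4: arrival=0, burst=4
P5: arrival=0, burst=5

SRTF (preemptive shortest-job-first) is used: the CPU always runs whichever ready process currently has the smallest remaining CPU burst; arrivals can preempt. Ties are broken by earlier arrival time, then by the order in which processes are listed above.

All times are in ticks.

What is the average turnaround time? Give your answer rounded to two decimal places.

Timeline: | P3 0-3 | P4 3-7 | P5 7-12 | P0 12-19 | P1 19-26 | P2 26-34 |
Completion: P0=19  P1=26  P2=34  P3=3  P4=7  P5=12
Turnaround (C−A): P0=19  P1=26  P2=34  P3=3  P4=7  P5=12
Turnaround times: P0=19, P1=26, P2=34, P3=3, P4=7, P5=12
Average turnaround = (19+26+34+3+7+12) / 6 = 101/6 = 16.83

16.83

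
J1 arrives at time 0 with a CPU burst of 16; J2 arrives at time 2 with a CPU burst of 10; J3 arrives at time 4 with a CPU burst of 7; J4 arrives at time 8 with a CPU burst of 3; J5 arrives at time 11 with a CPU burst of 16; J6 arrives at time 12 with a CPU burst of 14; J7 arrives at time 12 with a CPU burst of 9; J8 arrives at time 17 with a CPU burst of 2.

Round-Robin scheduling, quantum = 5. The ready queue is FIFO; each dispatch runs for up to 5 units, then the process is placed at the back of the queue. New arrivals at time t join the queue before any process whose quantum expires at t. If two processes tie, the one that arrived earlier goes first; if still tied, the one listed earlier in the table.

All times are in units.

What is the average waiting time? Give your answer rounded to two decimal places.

35.75

Schedule: | J1 0-5 | J2 5-10 | J3 10-15 | J1 15-20 | J4 20-23 | J2 23-28 | J5 28-33 | J6 33-38 | J7 38-43 | J3 43-45 | J8 45-47 | J1 47-52 | J5 52-57 | J6 57-62 | J7 62-66 | J1 66-67 | J5 67-72 | J6 72-76 | J5 76-77 |
Completion: J1=67  J2=28  J3=45  J4=23  J5=77  J6=76  J7=66  J8=47
Turnaround (C−A): J1=67  J2=26  J3=41  J4=15  J5=66  J6=64  J7=54  J8=30
Waiting times: J1=51, J2=16, J3=34, J4=12, J5=50, J6=50, J7=45, J8=28
Average waiting = (51+16+34+12+50+50+45+28) / 8 = 286/8 = 35.75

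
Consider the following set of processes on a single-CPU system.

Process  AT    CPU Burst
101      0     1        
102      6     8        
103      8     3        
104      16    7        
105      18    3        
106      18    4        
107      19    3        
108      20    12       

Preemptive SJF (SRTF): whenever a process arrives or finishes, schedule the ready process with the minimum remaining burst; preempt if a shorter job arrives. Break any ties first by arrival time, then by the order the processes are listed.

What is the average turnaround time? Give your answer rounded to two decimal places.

Gantt: | 101 0-1 | idle 1-6 | 102 6-8 | 103 8-11 | 102 11-17 | 104 17-18 | 105 18-21 | 107 21-24 | 106 24-28 | 104 28-34 | 108 34-46 |
Completion: 101=1  102=17  103=11  104=34  105=21  106=28  107=24  108=46
Turnaround (C−A): 101=1  102=11  103=3  104=18  105=3  106=10  107=5  108=26
Turnaround times: 101=1, 102=11, 103=3, 104=18, 105=3, 106=10, 107=5, 108=26
Average turnaround = (1+11+3+18+3+10+5+26) / 8 = 77/8 = 9.63

9.63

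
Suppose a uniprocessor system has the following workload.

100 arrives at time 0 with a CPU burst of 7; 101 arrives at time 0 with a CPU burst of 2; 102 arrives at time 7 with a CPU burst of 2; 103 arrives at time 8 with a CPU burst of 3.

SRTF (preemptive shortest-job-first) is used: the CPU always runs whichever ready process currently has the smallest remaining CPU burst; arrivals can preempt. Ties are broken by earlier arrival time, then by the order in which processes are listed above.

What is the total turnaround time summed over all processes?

Schedule: | 101 0-2 | 100 2-9 | 102 9-11 | 103 11-14 |
Completion: 100=9  101=2  102=11  103=14
Turnaround (C−A): 100=9  101=2  102=4  103=6
Turnaround = completion − arrival: 100=9, 101=2, 102=4, 103=6
Total turnaround = 9 + 2 + 4 + 6 = 21

21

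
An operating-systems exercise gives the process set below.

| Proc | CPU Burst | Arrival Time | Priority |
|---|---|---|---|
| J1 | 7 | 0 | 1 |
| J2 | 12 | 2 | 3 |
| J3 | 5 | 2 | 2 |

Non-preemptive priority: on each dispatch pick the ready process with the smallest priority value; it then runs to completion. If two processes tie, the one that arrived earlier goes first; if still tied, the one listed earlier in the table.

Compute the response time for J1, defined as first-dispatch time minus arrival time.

0

Schedule: | J1 0-7 | J3 7-12 | J2 12-24 |
Completion: J1=7  J2=24  J3=12
Turnaround (C−A): J1=7  J2=22  J3=10
Response(J1) = first start − arrival = 0 − 0 = 0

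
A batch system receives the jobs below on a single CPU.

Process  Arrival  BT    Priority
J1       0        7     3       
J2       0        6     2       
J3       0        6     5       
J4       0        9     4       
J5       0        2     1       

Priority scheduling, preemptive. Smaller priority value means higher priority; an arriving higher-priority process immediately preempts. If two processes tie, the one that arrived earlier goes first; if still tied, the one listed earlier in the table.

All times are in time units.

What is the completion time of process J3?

Schedule: | J5 0-2 | J2 2-8 | J1 8-15 | J4 15-24 | J3 24-30 |
Completion: J1=15  J2=8  J3=30  J4=24  J5=2

30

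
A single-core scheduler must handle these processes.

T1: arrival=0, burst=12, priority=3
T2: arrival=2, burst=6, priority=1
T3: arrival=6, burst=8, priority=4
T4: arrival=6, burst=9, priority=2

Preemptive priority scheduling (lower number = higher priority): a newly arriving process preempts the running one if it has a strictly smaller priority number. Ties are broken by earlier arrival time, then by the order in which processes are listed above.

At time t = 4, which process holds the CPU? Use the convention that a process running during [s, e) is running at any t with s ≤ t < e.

T2

Timeline: | T1 0-2 | T2 2-8 | T4 8-17 | T1 17-27 | T3 27-35 |
Completion: T1=27  T2=8  T3=35  T4=17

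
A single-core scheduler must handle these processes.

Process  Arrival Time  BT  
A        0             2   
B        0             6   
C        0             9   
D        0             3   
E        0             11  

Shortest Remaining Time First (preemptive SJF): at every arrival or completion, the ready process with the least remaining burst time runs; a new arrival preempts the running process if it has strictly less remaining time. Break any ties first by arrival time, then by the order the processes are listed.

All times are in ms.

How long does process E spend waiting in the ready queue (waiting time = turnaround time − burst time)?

20

Schedule: | A 0-2 | D 2-5 | B 5-11 | C 11-20 | E 20-31 |
Completion: A=2  B=11  C=20  D=5  E=31
Turnaround (C−A): A=2  B=11  C=20  D=5  E=31
Waiting(E) = turnaround − burst = 31 − 11 = 20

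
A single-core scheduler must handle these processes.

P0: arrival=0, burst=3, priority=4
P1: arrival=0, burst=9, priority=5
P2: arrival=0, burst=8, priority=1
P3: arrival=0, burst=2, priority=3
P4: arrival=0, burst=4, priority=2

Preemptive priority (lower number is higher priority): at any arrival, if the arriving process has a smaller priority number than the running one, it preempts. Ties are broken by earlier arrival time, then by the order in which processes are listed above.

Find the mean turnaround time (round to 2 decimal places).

Timeline: | P2 0-8 | P4 8-12 | P3 12-14 | P0 14-17 | P1 17-26 |
Completion: P0=17  P1=26  P2=8  P3=14  P4=12
Turnaround times: P0=17, P1=26, P2=8, P3=14, P4=12
Average turnaround = (17+26+8+14+12) / 5 = 77/5 = 15.40

15.40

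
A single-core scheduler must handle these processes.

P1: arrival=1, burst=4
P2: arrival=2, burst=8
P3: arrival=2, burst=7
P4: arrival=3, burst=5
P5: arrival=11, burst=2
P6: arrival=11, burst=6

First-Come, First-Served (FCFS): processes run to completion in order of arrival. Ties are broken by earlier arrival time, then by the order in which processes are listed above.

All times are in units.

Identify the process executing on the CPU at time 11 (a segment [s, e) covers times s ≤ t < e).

Timeline: | idle 0-1 | P1 1-5 | P2 5-13 | P3 13-20 | P4 20-25 | P5 25-27 | P6 27-33 |
Completion: P1=5  P2=13  P3=20  P4=25  P5=27  P6=33

P2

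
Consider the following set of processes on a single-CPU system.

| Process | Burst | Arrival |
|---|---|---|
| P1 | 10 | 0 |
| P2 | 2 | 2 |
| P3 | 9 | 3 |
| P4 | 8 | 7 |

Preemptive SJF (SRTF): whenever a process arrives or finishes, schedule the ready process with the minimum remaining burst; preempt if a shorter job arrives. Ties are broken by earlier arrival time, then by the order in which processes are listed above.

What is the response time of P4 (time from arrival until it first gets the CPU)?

5

Timeline: | P1 0-2 | P2 2-4 | P1 4-12 | P4 12-20 | P3 20-29 |
Completion: P1=12  P2=4  P3=29  P4=20
Response(P4) = first start − arrival = 12 − 7 = 5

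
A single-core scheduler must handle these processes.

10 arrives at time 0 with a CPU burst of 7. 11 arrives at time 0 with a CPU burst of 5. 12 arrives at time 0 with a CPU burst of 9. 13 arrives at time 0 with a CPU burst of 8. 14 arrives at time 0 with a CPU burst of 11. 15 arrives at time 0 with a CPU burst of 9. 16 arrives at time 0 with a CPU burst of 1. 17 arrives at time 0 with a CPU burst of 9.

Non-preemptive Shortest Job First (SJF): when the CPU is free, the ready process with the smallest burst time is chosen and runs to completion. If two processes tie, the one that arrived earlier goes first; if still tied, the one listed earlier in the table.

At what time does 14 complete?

59

Timeline: | 16 0-1 | 11 1-6 | 10 6-13 | 13 13-21 | 12 21-30 | 15 30-39 | 17 39-48 | 14 48-59 |
Completion: 10=13  11=6  12=30  13=21  14=59  15=39  16=1  17=48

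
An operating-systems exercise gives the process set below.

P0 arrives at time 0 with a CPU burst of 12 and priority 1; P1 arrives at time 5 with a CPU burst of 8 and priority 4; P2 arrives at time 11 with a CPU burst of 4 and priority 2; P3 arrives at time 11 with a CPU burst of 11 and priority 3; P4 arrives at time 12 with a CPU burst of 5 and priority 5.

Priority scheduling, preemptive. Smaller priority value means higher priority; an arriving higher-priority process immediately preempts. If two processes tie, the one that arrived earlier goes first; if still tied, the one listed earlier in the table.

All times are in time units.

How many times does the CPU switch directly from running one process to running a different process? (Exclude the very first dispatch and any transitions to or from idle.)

Timeline: | P0 0-12 | P2 12-16 | P3 16-27 | P1 27-35 | P4 35-40 |
Completion: P0=12  P1=35  P2=16  P3=27  P4=40

4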